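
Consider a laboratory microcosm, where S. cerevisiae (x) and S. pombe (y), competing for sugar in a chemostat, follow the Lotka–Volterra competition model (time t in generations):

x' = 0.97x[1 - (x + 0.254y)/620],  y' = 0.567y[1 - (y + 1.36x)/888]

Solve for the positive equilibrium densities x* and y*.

x* ≈ 603, y* ≈ 68.4

Setting both brackets to zero gives the nullclines x + 0.254y = 620 and 1.36x + y = 888.
Substituting y = 888 - 1.36x into the first: x(1 - 0.254·1.36) = 620 - 0.254·888.
So x* = 394/0.655 = 603, and then y* = 888 - 1.36·603 = 68.4.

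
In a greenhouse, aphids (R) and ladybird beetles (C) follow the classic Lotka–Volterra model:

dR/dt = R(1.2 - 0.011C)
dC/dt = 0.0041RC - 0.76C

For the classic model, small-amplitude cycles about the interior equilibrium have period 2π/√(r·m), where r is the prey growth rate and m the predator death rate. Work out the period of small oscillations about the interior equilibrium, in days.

T ≈ 6.58 days

Here r = 1.2 and m = 0.76, so r·m = 0.912.
ω = √0.912 = 0.955 per day, hence T = 2π/ω ≈ 6.58 days.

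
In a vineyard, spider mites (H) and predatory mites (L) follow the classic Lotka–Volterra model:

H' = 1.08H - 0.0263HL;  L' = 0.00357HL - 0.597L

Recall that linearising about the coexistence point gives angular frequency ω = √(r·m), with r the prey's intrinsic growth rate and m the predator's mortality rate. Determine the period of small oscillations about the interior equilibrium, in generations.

Here r = 1.08 and m = 0.597, so r·m = 0.645.
ω = √0.645 = 0.803 per generation, hence T = 2π/ω ≈ 7.82 generations.

T ≈ 7.82 generations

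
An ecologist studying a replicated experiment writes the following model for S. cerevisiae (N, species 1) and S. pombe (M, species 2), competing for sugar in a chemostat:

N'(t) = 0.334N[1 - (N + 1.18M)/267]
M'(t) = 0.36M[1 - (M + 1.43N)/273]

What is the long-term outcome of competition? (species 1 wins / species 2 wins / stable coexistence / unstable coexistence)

Compare the nullcline intercepts: K1/α12 = 267/1.18 = 226 < K2 = 273; K2/α21 = 273/1.43 = 191 < K1 = 267.
Since both are reversed, neither can invade when rare; the interior point is a saddle.

unstable coexistence (outcome depends on initial conditions)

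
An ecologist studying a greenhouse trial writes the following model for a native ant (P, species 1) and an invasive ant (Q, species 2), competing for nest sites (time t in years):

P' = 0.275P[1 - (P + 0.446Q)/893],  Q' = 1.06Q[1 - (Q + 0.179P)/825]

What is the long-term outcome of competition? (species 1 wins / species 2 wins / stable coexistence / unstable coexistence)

stable coexistence

Compare the nullcline intercepts: K1/α12 = 893/0.446 = 2000 > K2 = 825; K2/α21 = 825/0.179 = 4610 > K1 = 893.
Since both inequalities hold, each species can invade when rare, so the interior equilibrium is stable.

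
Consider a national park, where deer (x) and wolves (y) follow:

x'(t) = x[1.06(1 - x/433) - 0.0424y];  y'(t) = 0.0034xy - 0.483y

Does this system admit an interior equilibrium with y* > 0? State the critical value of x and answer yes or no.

Threshold x = 142; K > 142, so yes, the predator persists.

The predator equation gives dy/dt > 0 only when x > 0.483/0.0034 = 142.
Without the predator, x → K = 433. Since 433 > 142, the predator can invade and persist.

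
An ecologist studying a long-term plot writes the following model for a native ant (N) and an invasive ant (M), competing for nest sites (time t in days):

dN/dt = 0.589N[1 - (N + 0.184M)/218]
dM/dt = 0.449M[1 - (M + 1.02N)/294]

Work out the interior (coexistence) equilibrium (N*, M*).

Setting both brackets to zero gives the nullclines N + 0.184M = 218 and 1.02N + M = 294.
Substituting M = 294 - 1.02N into the first: N(1 - 0.184·1.02) = 218 - 0.184·294.
So N* = 164/0.812 = 202, and then M* = 294 - 1.02·202 = 88.2.

N* ≈ 202, M* ≈ 88.2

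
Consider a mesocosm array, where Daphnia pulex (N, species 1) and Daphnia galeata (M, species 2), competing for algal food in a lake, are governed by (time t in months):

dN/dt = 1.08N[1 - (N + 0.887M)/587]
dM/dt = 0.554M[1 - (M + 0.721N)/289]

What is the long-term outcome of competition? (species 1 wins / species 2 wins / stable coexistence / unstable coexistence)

species 1 excludes species 2

Compare the nullcline intercepts: K1/α12 = 587/0.887 = 662 > K2 = 289; K2/α21 = 289/0.721 = 401 < K1 = 587.
Since the inequalities point opposite ways, species 1 can invade but species 2 cannot.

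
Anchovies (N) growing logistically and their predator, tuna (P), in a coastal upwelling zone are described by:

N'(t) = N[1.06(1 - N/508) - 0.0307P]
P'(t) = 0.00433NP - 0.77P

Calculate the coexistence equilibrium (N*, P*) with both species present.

N* ≈ 178, P* ≈ 22.4

From dP/dt = 0 with P > 0: 0.00433N* = 0.77, so N* = 178.
Substitute into dN/dt = 0: 1.06(1 - 178/508) = 0.0307P*.
The bracket is 0.65, giving P* = 0.689/0.0307 = 22.4.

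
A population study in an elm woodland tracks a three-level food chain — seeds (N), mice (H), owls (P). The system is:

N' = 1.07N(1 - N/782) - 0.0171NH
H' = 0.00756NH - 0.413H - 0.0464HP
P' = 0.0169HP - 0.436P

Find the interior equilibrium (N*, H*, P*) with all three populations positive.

N* ≈ 460, H* ≈ 25.8, P* ≈ 66

From dP/dt = 0: 0.0169H* = 0.436, so H* = 25.8.
From dN/dt = 0: 1.07(1 - N*/782) = 0.0171·25.8, giving N* = 782·(1 - 0.412) = 460.
From dH/dt = 0: 0.00756·460 - 0.413 = 0.0464P*, so P* = 3.06/0.0464 = 66.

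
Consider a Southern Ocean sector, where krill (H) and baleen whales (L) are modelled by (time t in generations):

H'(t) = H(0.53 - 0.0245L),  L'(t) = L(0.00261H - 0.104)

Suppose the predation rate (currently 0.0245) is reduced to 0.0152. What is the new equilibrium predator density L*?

At the interior fixed point, setting dH/dt = 0 with H > 0 fixes L* = (prey growth rate)/(HL coefficient) — independent of the other coefficients.
With the change, L* = 0.53/0.0152 = 34.9; it rises from 21.6.

L* ≈ 34.9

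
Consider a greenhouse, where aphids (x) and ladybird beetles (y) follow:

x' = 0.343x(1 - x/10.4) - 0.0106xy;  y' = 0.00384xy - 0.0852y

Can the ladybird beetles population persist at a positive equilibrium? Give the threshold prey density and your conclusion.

The predator equation gives dy/dt > 0 only when x > 0.0852/0.00384 = 22.2.
Without the predator, x → K = 10.4. Since 10.4 < 22.2, the predator cannot invade.

Threshold x = 22.2; K < 22.2, so no, the predator goes extinct.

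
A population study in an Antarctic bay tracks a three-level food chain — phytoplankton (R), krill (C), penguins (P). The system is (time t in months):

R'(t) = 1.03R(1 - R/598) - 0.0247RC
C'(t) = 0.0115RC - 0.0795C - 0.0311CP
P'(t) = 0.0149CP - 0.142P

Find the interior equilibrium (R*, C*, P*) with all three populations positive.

R* ≈ 461, C* ≈ 9.53, P* ≈ 168

From dP/dt = 0: 0.0149C* = 0.142, so C* = 9.53.
From dR/dt = 0: 1.03(1 - R*/598) = 0.0247·9.53, giving R* = 598·(1 - 0.229) = 461.
From dC/dt = 0: 0.0115·461 - 0.0795 = 0.0311P*, so P* = 5.23/0.0311 = 168.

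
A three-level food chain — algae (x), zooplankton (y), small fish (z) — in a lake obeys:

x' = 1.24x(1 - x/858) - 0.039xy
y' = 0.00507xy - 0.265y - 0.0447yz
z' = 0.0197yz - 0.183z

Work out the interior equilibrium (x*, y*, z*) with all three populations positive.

x* ≈ 607, y* ≈ 9.29, z* ≈ 63

From dz/dt = 0: 0.0197y* = 0.183, so y* = 9.29.
From dx/dt = 0: 1.24(1 - x*/858) = 0.039·9.29, giving x* = 858·(1 - 0.292) = 607.
From dy/dt = 0: 0.00507·607 - 0.265 = 0.0447z*, so z* = 2.81/0.0447 = 63.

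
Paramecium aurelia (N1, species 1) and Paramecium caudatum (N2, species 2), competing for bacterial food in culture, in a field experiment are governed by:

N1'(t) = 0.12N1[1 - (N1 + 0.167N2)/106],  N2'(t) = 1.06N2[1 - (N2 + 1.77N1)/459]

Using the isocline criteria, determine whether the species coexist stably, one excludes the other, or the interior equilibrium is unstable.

Compare the nullcline intercepts: K1/α12 = 106/0.167 = 635 > K2 = 459; K2/α21 = 459/1.77 = 259 > K1 = 106.
Since both inequalities hold, each species can invade when rare, so the interior equilibrium is stable.

stable coexistence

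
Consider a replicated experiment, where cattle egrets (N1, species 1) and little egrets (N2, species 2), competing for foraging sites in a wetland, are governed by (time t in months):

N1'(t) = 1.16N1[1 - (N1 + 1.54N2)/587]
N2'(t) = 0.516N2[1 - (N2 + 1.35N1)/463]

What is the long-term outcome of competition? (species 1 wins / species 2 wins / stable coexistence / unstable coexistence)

unstable coexistence (outcome depends on initial conditions)

Compare the nullcline intercepts: K1/α12 = 587/1.54 = 381 < K2 = 463; K2/α21 = 463/1.35 = 343 < K1 = 587.
Since both are reversed, neither can invade when rare; the interior point is a saddle.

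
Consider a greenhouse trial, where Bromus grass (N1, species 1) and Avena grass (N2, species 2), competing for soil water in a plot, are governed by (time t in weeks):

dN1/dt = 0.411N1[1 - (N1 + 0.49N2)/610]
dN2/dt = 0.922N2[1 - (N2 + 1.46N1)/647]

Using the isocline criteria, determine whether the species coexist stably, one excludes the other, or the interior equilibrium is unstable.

Compare the nullcline intercepts: K1/α12 = 610/0.49 = 1240 > K2 = 647; K2/α21 = 647/1.46 = 443 < K1 = 610.
Since the inequalities point opposite ways, species 1 can invade but species 2 cannot.

species 1 excludes species 2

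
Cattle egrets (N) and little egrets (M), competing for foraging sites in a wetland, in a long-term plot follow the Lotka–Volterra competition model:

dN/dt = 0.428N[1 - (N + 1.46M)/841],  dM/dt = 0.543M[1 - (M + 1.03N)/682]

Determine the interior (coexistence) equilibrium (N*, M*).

Setting both brackets to zero gives the nullclines N + 1.46M = 841 and 1.03N + M = 682.
Substituting M = 682 - 1.03N into the first: N(1 - 1.46·1.03) = 841 - 1.46·682.
So N* = -155/-0.504 = 307, and then M* = 682 - 1.03·307 = 366.

N* ≈ 307, M* ≈ 366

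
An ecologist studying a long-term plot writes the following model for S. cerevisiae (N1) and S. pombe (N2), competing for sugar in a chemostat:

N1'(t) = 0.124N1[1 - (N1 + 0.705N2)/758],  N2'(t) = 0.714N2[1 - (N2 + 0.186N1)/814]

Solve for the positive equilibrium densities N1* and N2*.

N1* ≈ 212, N2* ≈ 775

Setting both brackets to zero gives the nullclines N1 + 0.705N2 = 758 and 0.186N1 + N2 = 814.
Substituting N2 = 814 - 0.186N1 into the first: N1(1 - 0.705·0.186) = 758 - 0.705·814.
So N1* = 184/0.869 = 212, and then N2* = 814 - 0.186·212 = 775.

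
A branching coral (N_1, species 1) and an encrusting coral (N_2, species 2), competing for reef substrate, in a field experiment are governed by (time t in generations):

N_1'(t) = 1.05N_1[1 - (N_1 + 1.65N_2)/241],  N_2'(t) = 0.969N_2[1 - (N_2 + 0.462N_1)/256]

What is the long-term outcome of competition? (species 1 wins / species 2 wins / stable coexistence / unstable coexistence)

species 2 excludes species 1

Compare the nullcline intercepts: K1/α12 = 241/1.65 = 146 < K2 = 256; K2/α21 = 256/0.462 = 554 > K1 = 241.
Since the inequalities point opposite ways, species 2 can invade but species 1 cannot.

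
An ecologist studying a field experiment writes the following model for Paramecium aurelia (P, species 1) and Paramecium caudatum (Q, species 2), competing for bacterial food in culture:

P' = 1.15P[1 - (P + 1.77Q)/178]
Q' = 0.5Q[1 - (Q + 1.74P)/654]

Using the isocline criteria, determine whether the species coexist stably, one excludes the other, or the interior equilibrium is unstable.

species 2 excludes species 1

Compare the nullcline intercepts: K1/α12 = 178/1.77 = 101 < K2 = 654; K2/α21 = 654/1.74 = 376 > K1 = 178.
Since the inequalities point opposite ways, species 2 can invade but species 1 cannot.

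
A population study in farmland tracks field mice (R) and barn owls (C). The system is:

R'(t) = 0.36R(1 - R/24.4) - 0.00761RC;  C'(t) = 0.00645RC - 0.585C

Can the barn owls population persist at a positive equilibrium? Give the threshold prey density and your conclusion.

The predator equation gives dC/dt > 0 only when R > 0.585/0.00645 = 90.7.
Without the predator, R → K = 24.4. Since 24.4 < 90.7, the predator cannot invade.

Threshold R = 90.7; K < 90.7, so no, the predator goes extinct.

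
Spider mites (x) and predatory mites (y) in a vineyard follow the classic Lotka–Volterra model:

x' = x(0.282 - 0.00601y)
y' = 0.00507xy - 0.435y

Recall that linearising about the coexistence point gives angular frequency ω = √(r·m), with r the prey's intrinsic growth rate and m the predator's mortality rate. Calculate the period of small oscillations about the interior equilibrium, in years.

Here r = 0.282 and m = 0.435, so r·m = 0.123.
ω = √0.123 = 0.35 per year, hence T = 2π/ω ≈ 17.9 years.

T ≈ 17.9 years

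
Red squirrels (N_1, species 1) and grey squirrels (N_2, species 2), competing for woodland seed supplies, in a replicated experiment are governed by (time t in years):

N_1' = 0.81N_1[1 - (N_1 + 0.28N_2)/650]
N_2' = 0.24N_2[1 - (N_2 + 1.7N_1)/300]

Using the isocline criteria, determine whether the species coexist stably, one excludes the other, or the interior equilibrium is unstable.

Compare the nullcline intercepts: K1/α12 = 650/0.28 = 2320 > K2 = 300; K2/α21 = 300/1.7 = 176 < K1 = 650.
Since the inequalities point opposite ways, species 1 can invade but species 2 cannot.

species 1 excludes species 2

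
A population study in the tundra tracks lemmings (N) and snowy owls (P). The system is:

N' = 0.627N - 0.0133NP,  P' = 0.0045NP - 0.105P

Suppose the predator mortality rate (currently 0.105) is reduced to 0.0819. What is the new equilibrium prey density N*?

At the interior fixed point, setting dP/dt = 0 with P > 0 fixes N* = (predator death rate)/(NP coefficient) — independent of the other coefficients.
With the change, N* = 0.0819/0.0045 = 18.2; it falls from 23.3.

N* ≈ 18.2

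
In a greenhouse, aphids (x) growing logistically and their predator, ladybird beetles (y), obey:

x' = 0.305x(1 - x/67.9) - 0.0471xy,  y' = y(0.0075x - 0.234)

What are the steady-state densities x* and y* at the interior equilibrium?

x* ≈ 31.2, y* ≈ 3.5

From dy/dt = 0 with y > 0: 0.0075x* = 0.234, so x* = 31.2.
Substitute into dx/dt = 0: 0.305(1 - 31.2/67.9) = 0.0471y*.
The bracket is 0.541, giving y* = 0.165/0.0471 = 3.5.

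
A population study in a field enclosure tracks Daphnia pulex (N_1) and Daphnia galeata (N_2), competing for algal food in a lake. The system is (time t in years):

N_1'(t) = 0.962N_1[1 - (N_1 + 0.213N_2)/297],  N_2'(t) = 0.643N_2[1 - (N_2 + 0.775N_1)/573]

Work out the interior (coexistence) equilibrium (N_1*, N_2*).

N_1* ≈ 210, N_2* ≈ 411

Setting both brackets to zero gives the nullclines N_1 + 0.213N_2 = 297 and 0.775N_1 + N_2 = 573.
Substituting N_2 = 573 - 0.775N_1 into the first: N_1(1 - 0.213·0.775) = 297 - 0.213·573.
So N_1* = 175/0.835 = 210, and then N_2* = 573 - 0.775·210 = 411.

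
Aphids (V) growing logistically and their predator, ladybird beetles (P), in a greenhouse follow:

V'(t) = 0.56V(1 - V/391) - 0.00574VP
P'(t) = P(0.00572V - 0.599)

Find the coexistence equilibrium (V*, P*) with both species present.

From dP/dt = 0 with P > 0: 0.00572V* = 0.599, so V* = 105.
Substitute into dV/dt = 0: 0.56(1 - 105/391) = 0.00574P*.
The bracket is 0.732, giving P* = 0.41/0.00574 = 71.4.

V* ≈ 105, P* ≈ 71.4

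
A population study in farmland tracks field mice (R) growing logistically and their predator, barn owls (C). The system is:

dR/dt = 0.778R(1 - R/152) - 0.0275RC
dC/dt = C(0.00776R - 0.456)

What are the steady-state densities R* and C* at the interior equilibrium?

From dC/dt = 0 with C > 0: 0.00776R* = 0.456, so R* = 58.8.
Substitute into dR/dt = 0: 0.778(1 - 58.8/152) = 0.0275C*.
The bracket is 0.613, giving C* = 0.477/0.0275 = 17.4.

R* ≈ 58.8, C* ≈ 17.4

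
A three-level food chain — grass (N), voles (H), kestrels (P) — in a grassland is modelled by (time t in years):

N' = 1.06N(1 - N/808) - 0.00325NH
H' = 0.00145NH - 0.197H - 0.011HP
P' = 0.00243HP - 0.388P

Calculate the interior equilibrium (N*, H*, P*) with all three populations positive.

From dP/dt = 0: 0.00243H* = 0.388, so H* = 160.
From dN/dt = 0: 1.06(1 - N*/808) = 0.00325·160, giving N* = 808·(1 - 0.49) = 412.
From dH/dt = 0: 0.00145·412 - 0.197 = 0.011P*, so P* = 0.401/0.011 = 36.5.

N* ≈ 412, H* ≈ 160, P* ≈ 36.5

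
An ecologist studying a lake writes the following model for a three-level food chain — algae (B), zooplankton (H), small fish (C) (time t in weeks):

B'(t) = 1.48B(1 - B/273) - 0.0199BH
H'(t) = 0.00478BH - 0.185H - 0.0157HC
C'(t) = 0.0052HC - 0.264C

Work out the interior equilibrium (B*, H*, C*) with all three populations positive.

From dC/dt = 0: 0.0052H* = 0.264, so H* = 50.8.
From dB/dt = 0: 1.48(1 - B*/273) = 0.0199·50.8, giving B* = 273·(1 - 0.683) = 86.6.
From dH/dt = 0: 0.00478·86.6 - 0.185 = 0.0157C*, so C* = 0.229/0.0157 = 14.6.

B* ≈ 86.6, H* ≈ 50.8, C* ≈ 14.6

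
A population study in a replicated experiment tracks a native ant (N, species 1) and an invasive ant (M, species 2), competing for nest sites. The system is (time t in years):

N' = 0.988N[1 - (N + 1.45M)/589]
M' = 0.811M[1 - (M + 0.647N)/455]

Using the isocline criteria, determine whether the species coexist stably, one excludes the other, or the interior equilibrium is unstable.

Compare the nullcline intercepts: K1/α12 = 589/1.45 = 406 < K2 = 455; K2/α21 = 455/0.647 = 703 > K1 = 589.
Since the inequalities point opposite ways, species 2 can invade but species 1 cannot.

species 2 excludes species 1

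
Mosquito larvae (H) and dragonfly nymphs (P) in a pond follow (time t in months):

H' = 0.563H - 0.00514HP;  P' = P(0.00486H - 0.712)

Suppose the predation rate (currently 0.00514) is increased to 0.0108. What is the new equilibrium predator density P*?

P* ≈ 52.1

At the interior fixed point, setting dH/dt = 0 with H > 0 fixes P* = (prey growth rate)/(HP coefficient) — independent of the other coefficients.
With the change, P* = 0.563/0.0108 = 52.1; it falls from 110.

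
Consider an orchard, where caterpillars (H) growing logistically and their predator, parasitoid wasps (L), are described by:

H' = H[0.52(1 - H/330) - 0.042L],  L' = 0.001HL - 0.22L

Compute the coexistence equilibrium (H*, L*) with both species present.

H* ≈ 220, L* ≈ 4.13

From dL/dt = 0 with L > 0: 0.001H* = 0.22, so H* = 220.
Substitute into dH/dt = 0: 0.52(1 - 220/330) = 0.042L*.
The bracket is 0.333, giving L* = 0.173/0.042 = 4.13.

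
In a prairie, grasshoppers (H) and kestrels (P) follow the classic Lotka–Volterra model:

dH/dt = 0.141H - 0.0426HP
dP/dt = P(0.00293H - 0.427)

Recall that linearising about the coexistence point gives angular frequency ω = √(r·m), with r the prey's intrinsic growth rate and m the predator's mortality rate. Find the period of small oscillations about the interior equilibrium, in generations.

T ≈ 25.6 generations

Here r = 0.141 and m = 0.427, so r·m = 0.0602.
ω = √0.0602 = 0.245 per generation, hence T = 2π/ω ≈ 25.6 generations.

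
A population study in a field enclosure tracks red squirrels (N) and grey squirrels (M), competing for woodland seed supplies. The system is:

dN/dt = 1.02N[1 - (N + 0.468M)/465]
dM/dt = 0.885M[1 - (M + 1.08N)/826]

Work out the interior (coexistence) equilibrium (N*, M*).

Setting both brackets to zero gives the nullclines N + 0.468M = 465 and 1.08N + M = 826.
Substituting M = 826 - 1.08N into the first: N(1 - 0.468·1.08) = 465 - 0.468·826.
So N* = 78.4/0.495 = 159, and then M* = 826 - 1.08·159 = 655.

N* ≈ 159, M* ≈ 655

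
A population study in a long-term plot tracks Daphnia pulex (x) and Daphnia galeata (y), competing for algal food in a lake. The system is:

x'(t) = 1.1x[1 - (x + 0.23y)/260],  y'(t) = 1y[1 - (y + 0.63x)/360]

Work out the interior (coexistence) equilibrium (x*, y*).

x* ≈ 207, y* ≈ 229

Setting both brackets to zero gives the nullclines x + 0.23y = 260 and 0.63x + y = 360.
Substituting y = 360 - 0.63x into the first: x(1 - 0.23·0.63) = 260 - 0.23·360.
So x* = 177/0.855 = 207, and then y* = 360 - 0.63·207 = 229.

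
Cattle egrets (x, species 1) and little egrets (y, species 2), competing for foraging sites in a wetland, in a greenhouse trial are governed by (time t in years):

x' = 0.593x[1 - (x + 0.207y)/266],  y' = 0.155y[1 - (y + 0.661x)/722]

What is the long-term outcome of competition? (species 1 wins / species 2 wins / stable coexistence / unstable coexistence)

Compare the nullcline intercepts: K1/α12 = 266/0.207 = 1290 > K2 = 722; K2/α21 = 722/0.661 = 1090 > K1 = 266.
Since both inequalities hold, each species can invade when rare, so the interior equilibrium is stable.

stable coexistence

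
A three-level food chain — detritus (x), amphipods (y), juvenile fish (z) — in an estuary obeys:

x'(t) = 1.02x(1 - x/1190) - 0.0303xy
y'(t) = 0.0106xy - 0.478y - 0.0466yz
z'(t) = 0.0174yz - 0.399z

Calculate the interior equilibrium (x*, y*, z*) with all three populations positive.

From dz/dt = 0: 0.0174y* = 0.399, so y* = 22.9.
From dx/dt = 0: 1.02(1 - x*/1190) = 0.0303·22.9, giving x* = 1190·(1 - 0.681) = 379.
From dy/dt = 0: 0.0106·379 - 0.478 = 0.0466z*, so z* = 3.54/0.0466 = 76.

x* ≈ 379, y* ≈ 22.9, z* ≈ 76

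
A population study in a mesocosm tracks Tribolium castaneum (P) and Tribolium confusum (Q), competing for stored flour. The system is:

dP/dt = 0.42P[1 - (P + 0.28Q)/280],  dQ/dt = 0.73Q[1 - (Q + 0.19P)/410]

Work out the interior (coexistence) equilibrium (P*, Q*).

Setting both brackets to zero gives the nullclines P + 0.28Q = 280 and 0.19P + Q = 410.
Substituting Q = 410 - 0.19P into the first: P(1 - 0.28·0.19) = 280 - 0.28·410.
So P* = 165/0.947 = 174, and then Q* = 410 - 0.19·174 = 377.

P* ≈ 174, Q* ≈ 377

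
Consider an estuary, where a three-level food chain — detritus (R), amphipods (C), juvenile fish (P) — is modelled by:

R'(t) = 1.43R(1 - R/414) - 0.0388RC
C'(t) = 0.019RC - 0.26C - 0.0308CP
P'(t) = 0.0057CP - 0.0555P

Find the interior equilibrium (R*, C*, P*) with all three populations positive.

From dP/dt = 0: 0.0057C* = 0.0555, so C* = 9.74.
From dR/dt = 0: 1.43(1 - R*/414) = 0.0388·9.74, giving R* = 414·(1 - 0.264) = 305.
From dC/dt = 0: 0.019·305 - 0.26 = 0.0308P*, so P* = 5.53/0.0308 = 179.

R* ≈ 305, C* ≈ 9.74, P* ≈ 179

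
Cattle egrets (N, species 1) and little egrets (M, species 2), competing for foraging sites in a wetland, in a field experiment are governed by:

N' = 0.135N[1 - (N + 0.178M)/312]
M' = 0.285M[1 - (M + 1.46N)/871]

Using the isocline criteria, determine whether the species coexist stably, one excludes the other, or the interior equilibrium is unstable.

stable coexistence

Compare the nullcline intercepts: K1/α12 = 312/0.178 = 1750 > K2 = 871; K2/α21 = 871/1.46 = 597 > K1 = 312.
Since both inequalities hold, each species can invade when rare, so the interior equilibrium is stable.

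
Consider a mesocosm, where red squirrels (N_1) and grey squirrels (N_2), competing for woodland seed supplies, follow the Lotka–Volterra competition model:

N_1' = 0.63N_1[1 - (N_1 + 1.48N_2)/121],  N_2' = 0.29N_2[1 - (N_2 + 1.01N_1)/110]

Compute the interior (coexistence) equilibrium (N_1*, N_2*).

N_1* ≈ 84.5, N_2* ≈ 24.7

Setting both brackets to zero gives the nullclines N_1 + 1.48N_2 = 121 and 1.01N_1 + N_2 = 110.
Substituting N_2 = 110 - 1.01N_1 into the first: N_1(1 - 1.48·1.01) = 121 - 1.48·110.
So N_1* = -41.8/-0.495 = 84.5, and then N_2* = 110 - 1.01·84.5 = 24.7.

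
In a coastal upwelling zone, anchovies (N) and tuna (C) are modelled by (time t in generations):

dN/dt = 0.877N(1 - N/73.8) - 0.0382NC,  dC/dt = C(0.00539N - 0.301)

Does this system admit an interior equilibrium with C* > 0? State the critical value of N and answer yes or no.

Threshold N = 55.8; K > 55.8, so yes, the predator persists.

The predator equation gives dC/dt > 0 only when N > 0.301/0.00539 = 55.8.
Without the predator, N → K = 73.8. Since 73.8 > 55.8, the predator can invade and persist.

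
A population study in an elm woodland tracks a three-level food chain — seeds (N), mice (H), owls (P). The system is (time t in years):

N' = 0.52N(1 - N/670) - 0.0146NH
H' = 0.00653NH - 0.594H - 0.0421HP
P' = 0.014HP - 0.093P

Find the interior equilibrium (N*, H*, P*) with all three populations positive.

From dP/dt = 0: 0.014H* = 0.093, so H* = 6.64.
From dN/dt = 0: 0.52(1 - N*/670) = 0.0146·6.64, giving N* = 670·(1 - 0.187) = 545.
From dH/dt = 0: 0.00653·545 - 0.594 = 0.0421P*, so P* = 2.97/0.0421 = 70.4.

N* ≈ 545, H* ≈ 6.64, P* ≈ 70.4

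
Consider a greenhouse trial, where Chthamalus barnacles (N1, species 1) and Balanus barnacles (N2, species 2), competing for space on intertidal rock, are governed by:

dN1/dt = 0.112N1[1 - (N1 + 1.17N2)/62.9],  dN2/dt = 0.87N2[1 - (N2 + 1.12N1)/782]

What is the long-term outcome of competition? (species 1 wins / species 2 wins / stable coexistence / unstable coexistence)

species 2 excludes species 1

Compare the nullcline intercepts: K1/α12 = 62.9/1.17 = 53.8 < K2 = 782; K2/α21 = 782/1.12 = 698 > K1 = 62.9.
Since the inequalities point opposite ways, species 2 can invade but species 1 cannot.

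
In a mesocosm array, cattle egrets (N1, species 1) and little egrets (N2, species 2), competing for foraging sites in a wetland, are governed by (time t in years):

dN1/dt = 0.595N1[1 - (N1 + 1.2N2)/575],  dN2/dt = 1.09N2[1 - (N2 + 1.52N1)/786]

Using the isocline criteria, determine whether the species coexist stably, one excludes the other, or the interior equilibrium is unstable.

unstable coexistence (outcome depends on initial conditions)

Compare the nullcline intercepts: K1/α12 = 575/1.2 = 479 < K2 = 786; K2/α21 = 786/1.52 = 517 < K1 = 575.
Since both are reversed, neither can invade when rare; the interior point is a saddle.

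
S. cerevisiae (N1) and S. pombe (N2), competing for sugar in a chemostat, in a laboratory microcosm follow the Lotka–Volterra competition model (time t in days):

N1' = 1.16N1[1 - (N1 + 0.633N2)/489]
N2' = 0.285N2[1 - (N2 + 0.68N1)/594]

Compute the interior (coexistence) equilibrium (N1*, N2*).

Setting both brackets to zero gives the nullclines N1 + 0.633N2 = 489 and 0.68N1 + N2 = 594.
Substituting N2 = 594 - 0.68N1 into the first: N1(1 - 0.633·0.68) = 489 - 0.633·594.
So N1* = 113/0.57 = 198, and then N2* = 594 - 0.68·198 = 459.

N1* ≈ 198, N2* ≈ 459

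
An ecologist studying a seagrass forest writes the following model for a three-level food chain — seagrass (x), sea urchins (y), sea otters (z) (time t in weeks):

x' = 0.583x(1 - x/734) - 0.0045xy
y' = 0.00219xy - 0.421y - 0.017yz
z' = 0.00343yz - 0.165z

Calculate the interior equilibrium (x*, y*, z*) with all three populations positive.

From dz/dt = 0: 0.00343y* = 0.165, so y* = 48.1.
From dx/dt = 0: 0.583(1 - x*/734) = 0.0045·48.1, giving x* = 734·(1 - 0.371) = 461.
From dy/dt = 0: 0.00219·461 - 0.421 = 0.017z*, so z* = 0.59/0.017 = 34.7.

x* ≈ 461, y* ≈ 48.1, z* ≈ 34.7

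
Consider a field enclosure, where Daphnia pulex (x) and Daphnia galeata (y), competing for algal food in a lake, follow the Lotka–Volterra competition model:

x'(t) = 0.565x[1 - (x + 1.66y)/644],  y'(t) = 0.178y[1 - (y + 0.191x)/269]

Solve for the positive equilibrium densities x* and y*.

x* ≈ 289, y* ≈ 214

Setting both brackets to zero gives the nullclines x + 1.66y = 644 and 0.191x + y = 269.
Substituting y = 269 - 0.191x into the first: x(1 - 1.66·0.191) = 644 - 1.66·269.
So x* = 197/0.683 = 289, and then y* = 269 - 0.191·289 = 214.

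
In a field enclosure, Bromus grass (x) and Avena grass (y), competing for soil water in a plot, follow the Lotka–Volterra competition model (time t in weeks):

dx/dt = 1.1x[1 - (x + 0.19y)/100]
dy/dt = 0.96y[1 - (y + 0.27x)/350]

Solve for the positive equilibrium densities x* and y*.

Setting both brackets to zero gives the nullclines x + 0.19y = 100 and 0.27x + y = 350.
Substituting y = 350 - 0.27x into the first: x(1 - 0.19·0.27) = 100 - 0.19·350.
So x* = 33.5/0.949 = 35.3, and then y* = 350 - 0.27·35.3 = 340.

x* ≈ 35.3, y* ≈ 340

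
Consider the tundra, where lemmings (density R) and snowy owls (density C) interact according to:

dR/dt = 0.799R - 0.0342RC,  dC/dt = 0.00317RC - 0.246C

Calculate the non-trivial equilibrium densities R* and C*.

Set dC/dt = 0 with C > 0: 0.00317R - 0.246 = 0, so R* = 0.246/0.00317 = 77.6.
Set dR/dt = 0 with R > 0: 0.799 - 0.0342C = 0, so C* = 0.799/0.0342 = 23.4.

R* ≈ 77.6, C* ≈ 23.4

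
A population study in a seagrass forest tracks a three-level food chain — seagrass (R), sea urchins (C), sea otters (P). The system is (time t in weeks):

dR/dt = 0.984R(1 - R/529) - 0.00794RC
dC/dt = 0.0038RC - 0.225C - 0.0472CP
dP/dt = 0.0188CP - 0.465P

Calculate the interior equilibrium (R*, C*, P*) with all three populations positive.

R* ≈ 423, C* ≈ 24.7, P* ≈ 29.3

From dP/dt = 0: 0.0188C* = 0.465, so C* = 24.7.
From dR/dt = 0: 0.984(1 - R*/529) = 0.00794·24.7, giving R* = 529·(1 - 0.2) = 423.
From dC/dt = 0: 0.0038·423 - 0.225 = 0.0472P*, so P* = 1.38/0.0472 = 29.3.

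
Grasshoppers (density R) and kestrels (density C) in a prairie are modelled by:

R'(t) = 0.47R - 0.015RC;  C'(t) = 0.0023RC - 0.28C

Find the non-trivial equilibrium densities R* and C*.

R* ≈ 122, C* ≈ 31.3

Set dC/dt = 0 with C > 0: 0.0023R - 0.28 = 0, so R* = 0.28/0.0023 = 122.
Set dR/dt = 0 with R > 0: 0.47 - 0.015C = 0, so C* = 0.47/0.015 = 31.3.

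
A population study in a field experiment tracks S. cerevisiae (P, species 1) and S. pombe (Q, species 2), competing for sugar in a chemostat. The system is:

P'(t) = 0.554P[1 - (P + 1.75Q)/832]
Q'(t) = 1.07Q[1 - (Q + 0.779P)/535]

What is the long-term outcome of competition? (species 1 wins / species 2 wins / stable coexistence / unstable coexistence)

unstable coexistence (outcome depends on initial conditions)

Compare the nullcline intercepts: K1/α12 = 832/1.75 = 475 < K2 = 535; K2/α21 = 535/0.779 = 687 < K1 = 832.
Since both are reversed, neither can invade when rare; the interior point is a saddle.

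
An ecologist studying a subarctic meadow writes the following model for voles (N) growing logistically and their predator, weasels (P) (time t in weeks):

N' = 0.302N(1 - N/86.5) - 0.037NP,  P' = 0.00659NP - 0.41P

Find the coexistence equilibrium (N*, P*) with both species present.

N* ≈ 62.2, P* ≈ 2.29

From dP/dt = 0 with P > 0: 0.00659N* = 0.41, so N* = 62.2.
Substitute into dN/dt = 0: 0.302(1 - 62.2/86.5) = 0.037P*.
The bracket is 0.281, giving P* = 0.0848/0.037 = 2.29.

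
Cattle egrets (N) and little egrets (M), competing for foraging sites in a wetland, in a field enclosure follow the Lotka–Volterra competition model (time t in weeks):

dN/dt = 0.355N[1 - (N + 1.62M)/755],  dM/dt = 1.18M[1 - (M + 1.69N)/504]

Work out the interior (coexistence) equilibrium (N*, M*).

N* ≈ 35.4, M* ≈ 444

Setting both brackets to zero gives the nullclines N + 1.62M = 755 and 1.69N + M = 504.
Substituting M = 504 - 1.69N into the first: N(1 - 1.62·1.69) = 755 - 1.62·504.
So N* = -61.5/-1.74 = 35.4, and then M* = 504 - 1.69·35.4 = 444.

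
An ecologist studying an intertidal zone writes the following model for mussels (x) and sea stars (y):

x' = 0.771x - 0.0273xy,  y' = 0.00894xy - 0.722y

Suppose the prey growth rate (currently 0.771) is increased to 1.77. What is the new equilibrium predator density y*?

y* ≈ 64.8

At the interior fixed point, setting dx/dt = 0 with x > 0 fixes y* = (prey growth rate)/(xy coefficient) — independent of the other coefficients.
With the change, y* = 1.77/0.0273 = 64.8; it rises from 28.2.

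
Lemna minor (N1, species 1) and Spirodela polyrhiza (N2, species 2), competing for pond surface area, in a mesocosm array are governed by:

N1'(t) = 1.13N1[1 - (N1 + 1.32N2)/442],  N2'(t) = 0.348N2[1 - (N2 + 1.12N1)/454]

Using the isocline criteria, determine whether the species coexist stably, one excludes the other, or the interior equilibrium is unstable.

unstable coexistence (outcome depends on initial conditions)

Compare the nullcline intercepts: K1/α12 = 442/1.32 = 335 < K2 = 454; K2/α21 = 454/1.12 = 405 < K1 = 442.
Since both are reversed, neither can invade when rare; the interior point is a saddle.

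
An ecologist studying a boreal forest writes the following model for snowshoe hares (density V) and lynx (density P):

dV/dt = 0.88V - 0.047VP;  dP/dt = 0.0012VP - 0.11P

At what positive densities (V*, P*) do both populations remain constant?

V* ≈ 91.7, P* ≈ 18.7

Set dP/dt = 0 with P > 0: 0.0012V - 0.11 = 0, so V* = 0.11/0.0012 = 91.7.
Set dV/dt = 0 with V > 0: 0.88 - 0.047P = 0, so P* = 0.88/0.047 = 18.7.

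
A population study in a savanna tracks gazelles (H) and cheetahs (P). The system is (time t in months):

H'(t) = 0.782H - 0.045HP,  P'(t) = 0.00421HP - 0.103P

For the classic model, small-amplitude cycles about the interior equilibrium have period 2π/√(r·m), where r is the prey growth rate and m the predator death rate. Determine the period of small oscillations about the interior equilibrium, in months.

T ≈ 22.1 months

Here r = 0.782 and m = 0.103, so r·m = 0.0805.
ω = √0.0805 = 0.284 per month, hence T = 2π/ω ≈ 22.1 months.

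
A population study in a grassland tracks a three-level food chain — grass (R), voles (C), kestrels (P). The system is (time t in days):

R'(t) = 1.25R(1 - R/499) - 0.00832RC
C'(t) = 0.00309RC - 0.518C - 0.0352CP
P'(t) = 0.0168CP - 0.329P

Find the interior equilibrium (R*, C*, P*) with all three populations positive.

From dP/dt = 0: 0.0168C* = 0.329, so C* = 19.6.
From dR/dt = 0: 1.25(1 - R*/499) = 0.00832·19.6, giving R* = 499·(1 - 0.13) = 434.
From dC/dt = 0: 0.00309·434 - 0.518 = 0.0352P*, so P* = 0.823/0.0352 = 23.4.

R* ≈ 434, C* ≈ 19.6, P* ≈ 23.4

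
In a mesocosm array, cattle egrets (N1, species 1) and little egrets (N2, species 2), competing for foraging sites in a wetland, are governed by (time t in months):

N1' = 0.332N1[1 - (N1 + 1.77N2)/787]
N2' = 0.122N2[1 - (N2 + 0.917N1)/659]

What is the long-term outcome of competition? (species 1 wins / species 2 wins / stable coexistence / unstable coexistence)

unstable coexistence (outcome depends on initial conditions)

Compare the nullcline intercepts: K1/α12 = 787/1.77 = 445 < K2 = 659; K2/α21 = 659/0.917 = 719 < K1 = 787.
Since both are reversed, neither can invade when rare; the interior point is a saddle.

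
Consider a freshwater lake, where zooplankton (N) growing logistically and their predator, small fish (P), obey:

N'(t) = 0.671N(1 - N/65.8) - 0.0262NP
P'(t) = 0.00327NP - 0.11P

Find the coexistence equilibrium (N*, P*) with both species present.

N* ≈ 33.6, P* ≈ 12.5

From dP/dt = 0 with P > 0: 0.00327N* = 0.11, so N* = 33.6.
Substitute into dN/dt = 0: 0.671(1 - 33.6/65.8) = 0.0262P*.
The bracket is 0.489, giving P* = 0.328/0.0262 = 12.5.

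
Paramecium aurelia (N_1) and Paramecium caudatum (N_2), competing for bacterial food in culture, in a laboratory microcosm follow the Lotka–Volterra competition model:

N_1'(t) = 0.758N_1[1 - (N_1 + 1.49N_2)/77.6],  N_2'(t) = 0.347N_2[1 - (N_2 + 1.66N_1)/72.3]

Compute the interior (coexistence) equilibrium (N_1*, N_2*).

N_1* ≈ 20.4, N_2* ≈ 38.4

Setting both brackets to zero gives the nullclines N_1 + 1.49N_2 = 77.6 and 1.66N_1 + N_2 = 72.3.
Substituting N_2 = 72.3 - 1.66N_1 into the first: N_1(1 - 1.49·1.66) = 77.6 - 1.49·72.3.
So N_1* = -30.1/-1.47 = 20.4, and then N_2* = 72.3 - 1.66·20.4 = 38.4.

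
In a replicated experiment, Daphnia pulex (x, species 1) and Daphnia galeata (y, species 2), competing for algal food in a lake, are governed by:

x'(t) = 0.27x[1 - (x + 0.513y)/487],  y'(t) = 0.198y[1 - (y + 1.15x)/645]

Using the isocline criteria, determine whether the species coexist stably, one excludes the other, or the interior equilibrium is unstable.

stable coexistence

Compare the nullcline intercepts: K1/α12 = 487/0.513 = 949 > K2 = 645; K2/α21 = 645/1.15 = 561 > K1 = 487.
Since both inequalities hold, each species can invade when rare, so the interior equilibrium is stable.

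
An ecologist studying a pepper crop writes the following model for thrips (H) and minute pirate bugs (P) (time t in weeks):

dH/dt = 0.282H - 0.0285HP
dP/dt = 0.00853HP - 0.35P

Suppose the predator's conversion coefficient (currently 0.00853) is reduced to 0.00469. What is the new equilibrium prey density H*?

At the interior fixed point, setting dP/dt = 0 with P > 0 fixes H* = (predator death rate)/(HP coefficient) — independent of the other coefficients.
With the change, H* = 0.35/0.00469 = 74.6; it rises from 41.

H* ≈ 74.6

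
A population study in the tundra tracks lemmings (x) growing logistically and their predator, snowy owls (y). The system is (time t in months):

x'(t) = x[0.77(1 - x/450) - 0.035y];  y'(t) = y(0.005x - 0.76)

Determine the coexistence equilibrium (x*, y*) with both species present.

From dy/dt = 0 with y > 0: 0.005x* = 0.76, so x* = 152.
Substitute into dx/dt = 0: 0.77(1 - 152/450) = 0.035y*.
The bracket is 0.662, giving y* = 0.51/0.035 = 14.6.

x* ≈ 152, y* ≈ 14.6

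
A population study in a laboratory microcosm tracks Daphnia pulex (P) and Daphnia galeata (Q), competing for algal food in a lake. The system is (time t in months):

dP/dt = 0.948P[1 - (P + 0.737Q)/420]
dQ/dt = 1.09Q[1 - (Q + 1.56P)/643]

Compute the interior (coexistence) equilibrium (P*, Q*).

Setting both brackets to zero gives the nullclines P + 0.737Q = 420 and 1.56P + Q = 643.
Substituting Q = 643 - 1.56P into the first: P(1 - 0.737·1.56) = 420 - 0.737·643.
So P* = -53.9/-0.15 = 360, and then Q* = 643 - 1.56·360 = 81.5.

P* ≈ 360, Q* ≈ 81.5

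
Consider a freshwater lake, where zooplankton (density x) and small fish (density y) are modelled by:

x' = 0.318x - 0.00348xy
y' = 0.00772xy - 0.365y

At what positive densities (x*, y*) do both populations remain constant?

Set dy/dt = 0 with y > 0: 0.00772x - 0.365 = 0, so x* = 0.365/0.00772 = 47.3.
Set dx/dt = 0 with x > 0: 0.318 - 0.00348y = 0, so y* = 0.318/0.00348 = 91.4.

x* ≈ 47.3, y* ≈ 91.4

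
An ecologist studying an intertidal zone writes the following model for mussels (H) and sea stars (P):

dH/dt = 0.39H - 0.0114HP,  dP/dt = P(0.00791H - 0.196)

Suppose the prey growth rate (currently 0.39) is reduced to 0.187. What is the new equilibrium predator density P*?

P* ≈ 16.4

At the interior fixed point, setting dH/dt = 0 with H > 0 fixes P* = (prey growth rate)/(HP coefficient) — independent of the other coefficients.
With the change, P* = 0.187/0.0114 = 16.4; it falls from 34.2.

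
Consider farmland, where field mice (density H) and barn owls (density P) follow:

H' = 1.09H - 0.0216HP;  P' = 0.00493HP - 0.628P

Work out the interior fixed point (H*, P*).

H* ≈ 127, P* ≈ 50.5

Set dP/dt = 0 with P > 0: 0.00493H - 0.628 = 0, so H* = 0.628/0.00493 = 127.
Set dH/dt = 0 with H > 0: 1.09 - 0.0216P = 0, so P* = 1.09/0.0216 = 50.5.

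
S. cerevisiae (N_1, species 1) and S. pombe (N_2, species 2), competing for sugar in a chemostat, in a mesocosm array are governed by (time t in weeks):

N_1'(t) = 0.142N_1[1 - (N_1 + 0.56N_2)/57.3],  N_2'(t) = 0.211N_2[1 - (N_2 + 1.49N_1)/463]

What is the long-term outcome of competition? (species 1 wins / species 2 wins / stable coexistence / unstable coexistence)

species 2 excludes species 1

Compare the nullcline intercepts: K1/α12 = 57.3/0.56 = 102 < K2 = 463; K2/α21 = 463/1.49 = 311 > K1 = 57.3.
Since the inequalities point opposite ways, species 2 can invade but species 1 cannot.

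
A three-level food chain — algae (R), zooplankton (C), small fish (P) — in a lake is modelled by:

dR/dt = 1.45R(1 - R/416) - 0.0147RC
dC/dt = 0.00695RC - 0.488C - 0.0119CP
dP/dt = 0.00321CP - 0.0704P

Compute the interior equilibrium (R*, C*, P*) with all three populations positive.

From dP/dt = 0: 0.00321C* = 0.0704, so C* = 21.9.
From dR/dt = 0: 1.45(1 - R*/416) = 0.0147·21.9, giving R* = 416·(1 - 0.222) = 324.
From dC/dt = 0: 0.00695·324 - 0.488 = 0.0119P*, so P* = 1.76/0.0119 = 148.

R* ≈ 324, C* ≈ 21.9, P* ≈ 148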